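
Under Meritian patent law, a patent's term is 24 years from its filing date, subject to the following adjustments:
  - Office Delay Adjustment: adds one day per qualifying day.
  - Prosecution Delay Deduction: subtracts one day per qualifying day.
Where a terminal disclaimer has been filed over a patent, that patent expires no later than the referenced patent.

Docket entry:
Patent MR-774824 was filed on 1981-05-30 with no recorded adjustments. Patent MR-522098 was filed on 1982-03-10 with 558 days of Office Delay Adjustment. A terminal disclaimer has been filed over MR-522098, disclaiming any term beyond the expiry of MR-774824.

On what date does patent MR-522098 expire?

May 30, 2005

Natural term of MR-522098:
  Base: filing + 24 years → 10 March 2006.
  Office Delay Adjustment: +558 days → 19 September 2007.
Expiry of referenced patent MR-774824:
  Base: filing + 24 years → 30 May 2005.
Terminal disclaimer: MR-522098 expires on the earlier of 19 September 2007 and 30 May 2005.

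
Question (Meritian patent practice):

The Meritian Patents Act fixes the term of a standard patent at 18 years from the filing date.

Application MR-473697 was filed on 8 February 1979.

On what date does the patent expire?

1997-02-08

Filing date + 18 years → 8 February 1997.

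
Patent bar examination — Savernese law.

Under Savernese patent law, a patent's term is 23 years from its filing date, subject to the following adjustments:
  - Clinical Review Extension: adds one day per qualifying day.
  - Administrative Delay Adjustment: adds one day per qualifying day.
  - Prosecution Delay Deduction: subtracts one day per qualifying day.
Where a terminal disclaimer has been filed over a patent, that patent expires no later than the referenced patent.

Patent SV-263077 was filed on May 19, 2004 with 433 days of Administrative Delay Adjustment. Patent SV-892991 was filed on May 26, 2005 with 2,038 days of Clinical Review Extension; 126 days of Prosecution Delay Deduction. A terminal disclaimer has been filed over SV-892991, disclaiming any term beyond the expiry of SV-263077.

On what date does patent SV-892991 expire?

July 25, 2028

Natural term of SV-892991:
  Base: filing + 23 years → 26 May 2028.
  Clinical Review Extension: +2038 days → 24 December 2033.
  Prosecution Delay Deduction: −126 days → 20 August 2033.
Expiry of referenced patent SV-263077:
  Base: filing + 23 years → 19 May 2027.
  Administrative Delay Adjustment: +433 days → 25 July 2028.
Terminal disclaimer: SV-892991 expires on the earlier of 20 August 2033 and 25 July 2028.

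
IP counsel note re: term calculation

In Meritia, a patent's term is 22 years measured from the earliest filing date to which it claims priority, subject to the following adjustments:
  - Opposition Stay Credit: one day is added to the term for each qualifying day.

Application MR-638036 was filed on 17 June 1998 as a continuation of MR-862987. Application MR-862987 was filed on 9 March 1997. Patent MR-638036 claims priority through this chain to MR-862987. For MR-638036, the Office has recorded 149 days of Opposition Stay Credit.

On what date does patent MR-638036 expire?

2019-08-05

Earliest priority filing: 9 March 1997.
Base term: 9 March 1997 + 22 years → 9 March 2019.
Opposition Stay Credit: +149 days → 5 August 2019.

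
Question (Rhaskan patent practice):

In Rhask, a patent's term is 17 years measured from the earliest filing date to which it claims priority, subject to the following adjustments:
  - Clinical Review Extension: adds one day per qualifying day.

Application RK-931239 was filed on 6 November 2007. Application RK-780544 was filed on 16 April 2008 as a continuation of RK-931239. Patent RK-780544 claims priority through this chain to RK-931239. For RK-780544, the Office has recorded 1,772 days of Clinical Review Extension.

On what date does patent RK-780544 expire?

Earliest priority filing: 6 November 2007.
Base term: 6 November 2007 + 17 years → 6 November 2024.
Clinical Review Extension: +1772 days → 13 September 2029.

2029-09-13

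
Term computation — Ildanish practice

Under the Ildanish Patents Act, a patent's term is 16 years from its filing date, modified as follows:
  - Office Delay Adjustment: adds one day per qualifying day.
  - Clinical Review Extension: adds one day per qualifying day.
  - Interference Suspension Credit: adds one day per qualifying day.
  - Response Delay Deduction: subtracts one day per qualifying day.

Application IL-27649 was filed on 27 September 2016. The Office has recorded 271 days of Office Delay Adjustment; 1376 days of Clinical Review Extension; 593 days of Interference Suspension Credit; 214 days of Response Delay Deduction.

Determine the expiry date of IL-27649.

Base term: filing date + 16 years → 27 September 2032.
Office Delay Adjustment: +271 days → 25 June 2033.
Clinical Review Extension: +1376 days → 1 April 2037.
Interference Suspension Credit: +593 days → 15 November 2038.
Response Delay Deduction: −214 days → 15 April 2038.

April 15, 2038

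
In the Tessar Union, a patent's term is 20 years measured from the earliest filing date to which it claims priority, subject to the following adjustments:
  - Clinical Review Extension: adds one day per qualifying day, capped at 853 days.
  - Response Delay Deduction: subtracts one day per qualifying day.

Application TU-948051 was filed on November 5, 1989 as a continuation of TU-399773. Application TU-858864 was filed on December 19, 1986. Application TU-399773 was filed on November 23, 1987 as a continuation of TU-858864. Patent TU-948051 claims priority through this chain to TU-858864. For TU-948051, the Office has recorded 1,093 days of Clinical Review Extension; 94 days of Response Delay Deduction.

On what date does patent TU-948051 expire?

Earliest priority filing: 19 December 1986.
Base term: 19 December 1986 + 20 years → 19 December 2006.
Clinical Review Extension: 1093 days claimed exceeds the 853-day cap, so +853 days → 20 April 2009.
Response Delay Deduction: −94 days → 16 January 2009.

January 16, 2009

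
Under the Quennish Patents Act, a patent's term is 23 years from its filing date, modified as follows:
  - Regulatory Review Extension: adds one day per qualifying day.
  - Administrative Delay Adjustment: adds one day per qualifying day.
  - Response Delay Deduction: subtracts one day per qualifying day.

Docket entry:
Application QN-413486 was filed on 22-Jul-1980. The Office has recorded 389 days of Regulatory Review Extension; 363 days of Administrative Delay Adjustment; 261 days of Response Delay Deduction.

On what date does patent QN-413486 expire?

2004-11-24

Base term: filing date + 23 years → 22 July 2003.
Regulatory Review Extension: +389 days → 14 August 2004.
Administrative Delay Adjustment: +363 days → 12 August 2005.
Response Delay Deduction: −261 days → 24 November 2004.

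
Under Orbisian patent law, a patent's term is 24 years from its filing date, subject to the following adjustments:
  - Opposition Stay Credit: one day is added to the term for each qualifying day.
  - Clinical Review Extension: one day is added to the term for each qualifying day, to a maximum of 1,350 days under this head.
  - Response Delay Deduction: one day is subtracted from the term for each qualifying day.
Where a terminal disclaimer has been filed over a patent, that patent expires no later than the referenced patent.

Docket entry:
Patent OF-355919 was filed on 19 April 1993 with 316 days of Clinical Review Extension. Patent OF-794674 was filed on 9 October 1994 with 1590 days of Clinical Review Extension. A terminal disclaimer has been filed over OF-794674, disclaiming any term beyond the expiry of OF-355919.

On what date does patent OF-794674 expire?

Natural term of OF-794674:
  Base: filing + 24 years → 9 October 2018.
  Clinical Review Extension: 1590 days claimed exceeds the 1350-day cap, so +1350 days → 20 June 2022.
Expiry of referenced patent OF-355919:
  Base: filing + 24 years → 19 April 2017.
  Clinical Review Extension: 316 days (within the 1350-day cap) → +316 days → 1 March 2018.
Terminal disclaimer: OF-794674 expires on the earlier of 20 June 2022 and 1 March 2018.

March 1, 2018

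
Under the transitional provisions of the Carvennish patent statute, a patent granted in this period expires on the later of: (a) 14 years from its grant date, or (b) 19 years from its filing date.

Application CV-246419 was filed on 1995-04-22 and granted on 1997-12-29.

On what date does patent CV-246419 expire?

(a) grant + 14 years → 29 December 2011.
(b) filing + 19 years → 22 April 2014.
Later of the two: 22 April 2014.

2014-04-22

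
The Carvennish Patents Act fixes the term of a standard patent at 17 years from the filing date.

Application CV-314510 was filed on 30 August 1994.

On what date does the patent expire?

Filing date + 17 years → 30 August 2011.

August 30, 2011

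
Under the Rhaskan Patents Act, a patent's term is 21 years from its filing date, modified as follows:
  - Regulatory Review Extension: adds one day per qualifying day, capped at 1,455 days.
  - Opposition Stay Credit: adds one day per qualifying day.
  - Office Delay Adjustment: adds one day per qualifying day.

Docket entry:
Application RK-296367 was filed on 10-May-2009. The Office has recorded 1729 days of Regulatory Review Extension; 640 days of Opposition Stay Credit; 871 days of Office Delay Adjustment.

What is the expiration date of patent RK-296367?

2038-06-23

Base term: filing date + 21 years → 10 May 2030.
Regulatory Review Extension: 1729 days claimed exceeds the 1455-day cap, so +1455 days → 4 May 2034.
Opposition Stay Credit: +640 days → 3 February 2036.
Office Delay Adjustment: +871 days → 23 June 2038.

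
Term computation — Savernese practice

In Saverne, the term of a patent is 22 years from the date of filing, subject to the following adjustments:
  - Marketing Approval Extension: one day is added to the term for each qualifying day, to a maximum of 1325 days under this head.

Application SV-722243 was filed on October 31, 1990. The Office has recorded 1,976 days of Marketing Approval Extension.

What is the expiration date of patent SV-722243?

Base term: filing date + 22 years → 31 October 2012.
Marketing Approval Extension: 1976 days claimed exceeds the 1325-day cap, so +1325 days → 17 June 2016.

2016-06-17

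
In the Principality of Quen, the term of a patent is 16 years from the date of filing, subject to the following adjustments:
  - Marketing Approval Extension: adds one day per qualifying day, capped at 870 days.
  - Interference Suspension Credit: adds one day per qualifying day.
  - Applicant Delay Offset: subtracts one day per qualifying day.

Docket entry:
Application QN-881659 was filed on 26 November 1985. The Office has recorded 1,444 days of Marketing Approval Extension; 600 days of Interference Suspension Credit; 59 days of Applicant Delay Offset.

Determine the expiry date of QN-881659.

October 7, 2005

Base term: filing date + 16 years → 26 November 2001.
Marketing Approval Extension: 1444 days claimed exceeds the 870-day cap, so +870 days → 14 April 2004.
Interference Suspension Credit: +600 days → 5 December 2005.
Applicant Delay Offset: −59 days → 7 October 2005.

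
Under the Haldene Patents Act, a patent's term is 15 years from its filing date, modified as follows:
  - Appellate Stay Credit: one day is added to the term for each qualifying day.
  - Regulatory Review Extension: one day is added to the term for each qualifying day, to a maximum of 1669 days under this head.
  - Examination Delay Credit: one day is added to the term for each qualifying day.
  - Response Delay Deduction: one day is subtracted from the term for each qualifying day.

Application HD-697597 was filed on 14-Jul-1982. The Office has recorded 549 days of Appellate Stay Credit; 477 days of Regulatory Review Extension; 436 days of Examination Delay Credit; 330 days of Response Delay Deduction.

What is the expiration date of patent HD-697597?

2000-08-19

Base term: filing date + 15 years → 14 July 1997.
Appellate Stay Credit: +549 days → 14 January 1999.
Regulatory Review Extension: 477 days (within the 1669-day cap) → +477 days → 5 May 2000.
Examination Delay Credit: +436 days → 15 July 2001.
Response Delay Deduction: −330 days → 19 August 2000.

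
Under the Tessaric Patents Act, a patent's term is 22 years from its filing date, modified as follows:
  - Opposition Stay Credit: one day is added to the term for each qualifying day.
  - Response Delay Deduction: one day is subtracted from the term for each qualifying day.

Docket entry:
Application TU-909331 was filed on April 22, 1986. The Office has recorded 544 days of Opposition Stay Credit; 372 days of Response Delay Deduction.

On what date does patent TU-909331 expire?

Base term: filing date + 22 years → 22 April 2008.
Opposition Stay Credit: +544 days → 18 October 2009.
Response Delay Deduction: −372 days → 11 October 2008.

2008-10-11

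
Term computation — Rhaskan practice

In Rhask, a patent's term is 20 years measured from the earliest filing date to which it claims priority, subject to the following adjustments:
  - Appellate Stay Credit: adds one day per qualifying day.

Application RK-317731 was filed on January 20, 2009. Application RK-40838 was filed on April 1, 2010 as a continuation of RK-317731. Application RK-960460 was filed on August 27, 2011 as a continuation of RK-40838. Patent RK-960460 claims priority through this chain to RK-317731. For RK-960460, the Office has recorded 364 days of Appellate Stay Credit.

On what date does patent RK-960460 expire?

Earliest priority filing: 20 January 2009.
Base term: 20 January 2009 + 20 years → 20 January 2029.
Appellate Stay Credit: +364 days → 19 January 2030.

2030-01-19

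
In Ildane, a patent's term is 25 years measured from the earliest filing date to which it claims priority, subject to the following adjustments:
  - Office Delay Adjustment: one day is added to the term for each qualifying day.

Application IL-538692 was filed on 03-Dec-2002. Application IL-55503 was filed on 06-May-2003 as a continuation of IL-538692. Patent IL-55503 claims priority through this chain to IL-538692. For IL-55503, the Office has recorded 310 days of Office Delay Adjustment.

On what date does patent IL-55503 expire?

October 8, 2028

Earliest priority filing: 3 December 2002.
Base term: 3 December 2002 + 25 years → 3 December 2027.
Office Delay Adjustment: +310 days → 8 October 2028.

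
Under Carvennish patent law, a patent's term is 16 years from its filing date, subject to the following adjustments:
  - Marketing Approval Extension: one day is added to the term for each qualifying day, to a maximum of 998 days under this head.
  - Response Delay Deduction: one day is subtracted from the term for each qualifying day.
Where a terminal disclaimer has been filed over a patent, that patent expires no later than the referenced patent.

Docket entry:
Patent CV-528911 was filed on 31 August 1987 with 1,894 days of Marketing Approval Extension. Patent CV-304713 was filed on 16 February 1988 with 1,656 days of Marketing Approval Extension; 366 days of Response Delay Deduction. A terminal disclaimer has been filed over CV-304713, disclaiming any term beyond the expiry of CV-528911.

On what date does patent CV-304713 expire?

Natural term of CV-304713:
  Base: filing + 16 years → 16 February 2004.
  Marketing Approval Extension: 1656 days claimed exceeds the 998-day cap, so +998 days → 10 November 2006.
  Response Delay Deduction: −366 days → 9 November 2005.
Expiry of referenced patent CV-528911:
  Base: filing + 16 years → 31 August 2003.
  Marketing Approval Extension: 1894 days claimed exceeds the 998-day cap, so +998 days → 25 May 2006.
Terminal disclaimer: CV-304713 expires on the earlier of 9 November 2005 and 25 May 2006.

2005-11-09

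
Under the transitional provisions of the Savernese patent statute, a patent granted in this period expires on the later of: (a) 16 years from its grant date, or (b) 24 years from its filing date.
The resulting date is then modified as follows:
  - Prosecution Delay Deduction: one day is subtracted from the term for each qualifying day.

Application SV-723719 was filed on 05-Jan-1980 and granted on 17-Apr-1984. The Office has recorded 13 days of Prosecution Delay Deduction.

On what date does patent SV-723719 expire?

December 23, 2003

(a) grant + 16 years → 17 April 2000.
(b) filing + 24 years → 5 January 2004.
Later of the two: 5 January 2004.
Prosecution Delay Deduction: −13 days → 23 December 2003.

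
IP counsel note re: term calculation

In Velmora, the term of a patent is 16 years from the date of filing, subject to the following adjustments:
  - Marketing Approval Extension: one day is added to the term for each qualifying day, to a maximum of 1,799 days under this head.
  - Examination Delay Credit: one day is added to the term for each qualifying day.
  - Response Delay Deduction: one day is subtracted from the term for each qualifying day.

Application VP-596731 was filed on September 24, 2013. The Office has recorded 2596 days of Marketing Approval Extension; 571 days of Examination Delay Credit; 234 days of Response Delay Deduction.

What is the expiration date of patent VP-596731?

July 31, 2035

Base term: filing date + 16 years → 24 September 2029.
Marketing Approval Extension: 2596 days claimed exceeds the 1799-day cap, so +1799 days → 28 August 2034.
Examination Delay Credit: +571 days → 21 March 2036.
Response Delay Deduction: −234 days → 31 July 2035.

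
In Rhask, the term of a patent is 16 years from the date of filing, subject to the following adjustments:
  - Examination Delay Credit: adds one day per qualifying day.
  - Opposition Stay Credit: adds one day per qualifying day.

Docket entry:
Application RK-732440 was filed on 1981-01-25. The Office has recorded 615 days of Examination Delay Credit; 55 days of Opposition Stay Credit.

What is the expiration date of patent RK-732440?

Base term: filing date + 16 years → 25 January 1997.
Examination Delay Credit: +615 days → 2 October 1998.
Opposition Stay Credit: +55 days → 26 November 1998.

1998-11-26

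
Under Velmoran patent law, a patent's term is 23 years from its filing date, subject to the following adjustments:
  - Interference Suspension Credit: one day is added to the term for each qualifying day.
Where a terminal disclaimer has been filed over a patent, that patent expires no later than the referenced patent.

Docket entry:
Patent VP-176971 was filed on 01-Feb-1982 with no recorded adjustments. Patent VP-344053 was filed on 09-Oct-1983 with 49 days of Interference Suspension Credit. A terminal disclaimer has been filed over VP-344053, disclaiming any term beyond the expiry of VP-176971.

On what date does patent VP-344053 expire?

2005-02-01

Natural term of VP-344053:
  Base: filing + 23 years → 9 October 2006.
  Interference Suspension Credit: +49 days → 27 November 2006.
Expiry of referenced patent VP-176971:
  Base: filing + 23 years → 1 February 2005.
Terminal disclaimer: VP-344053 expires on the earlier of 27 November 2006 and 1 February 2005.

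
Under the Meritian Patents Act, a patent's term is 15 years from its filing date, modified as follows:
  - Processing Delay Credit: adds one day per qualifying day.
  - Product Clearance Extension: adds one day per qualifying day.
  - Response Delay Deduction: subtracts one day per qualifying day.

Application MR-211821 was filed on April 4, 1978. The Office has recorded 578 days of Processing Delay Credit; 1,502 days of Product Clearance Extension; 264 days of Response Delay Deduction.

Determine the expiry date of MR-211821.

Base term: filing date + 15 years → 4 April 1993.
Processing Delay Credit: +578 days → 3 November 1994.
Product Clearance Extension: +1502 days → 14 December 1998.
Response Delay Deduction: −264 days → 25 March 1998.

1998-03-25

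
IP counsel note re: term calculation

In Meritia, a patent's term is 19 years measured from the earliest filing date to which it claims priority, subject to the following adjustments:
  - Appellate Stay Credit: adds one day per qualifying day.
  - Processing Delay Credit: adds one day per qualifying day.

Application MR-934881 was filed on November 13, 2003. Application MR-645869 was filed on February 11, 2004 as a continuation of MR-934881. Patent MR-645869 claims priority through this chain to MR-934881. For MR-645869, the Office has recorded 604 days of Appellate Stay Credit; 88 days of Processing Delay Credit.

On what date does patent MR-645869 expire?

October 5, 2024

Earliest priority filing: 13 November 2003.
Base term: 13 November 2003 + 19 years → 13 November 2022.
Appellate Stay Credit: +604 days → 9 July 2024.
Processing Delay Credit: +88 days → 5 October 2024.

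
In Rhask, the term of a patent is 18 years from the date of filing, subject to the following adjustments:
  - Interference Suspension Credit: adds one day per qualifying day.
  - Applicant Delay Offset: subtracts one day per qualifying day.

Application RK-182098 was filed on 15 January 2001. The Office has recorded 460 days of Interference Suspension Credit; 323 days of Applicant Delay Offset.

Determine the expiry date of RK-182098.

June 1, 2019

Base term: filing date + 18 years → 15 January 2019.
Interference Suspension Credit: +460 days → 19 April 2020.
Applicant Delay Offset: −323 days → 1 June 2019.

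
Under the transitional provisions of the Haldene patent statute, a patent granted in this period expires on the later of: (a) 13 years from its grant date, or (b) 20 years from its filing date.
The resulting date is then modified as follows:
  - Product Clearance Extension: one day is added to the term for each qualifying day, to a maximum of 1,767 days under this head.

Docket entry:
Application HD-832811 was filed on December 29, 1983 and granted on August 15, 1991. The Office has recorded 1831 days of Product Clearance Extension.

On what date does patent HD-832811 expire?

(a) grant + 13 years → 15 August 2004.
(b) filing + 20 years → 29 December 2003.
Later of the two: 15 August 2004.
Product Clearance Extension: 1831 days claimed exceeds the 1767-day cap, so +1767 days → 17 June 2009.

2009-06-17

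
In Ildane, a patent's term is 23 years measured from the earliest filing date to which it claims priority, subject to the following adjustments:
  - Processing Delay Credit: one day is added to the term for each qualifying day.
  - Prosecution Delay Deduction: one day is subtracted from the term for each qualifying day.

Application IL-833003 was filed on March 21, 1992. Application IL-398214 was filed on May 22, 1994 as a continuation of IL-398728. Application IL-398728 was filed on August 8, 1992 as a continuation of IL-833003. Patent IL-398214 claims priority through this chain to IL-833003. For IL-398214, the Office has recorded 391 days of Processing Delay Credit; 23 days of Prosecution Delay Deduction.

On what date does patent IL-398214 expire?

March 23, 2016

Earliest priority filing: 21 March 1992.
Base term: 21 March 1992 + 23 years → 21 March 2015.
Processing Delay Credit: +391 days → 15 April 2016.
Prosecution Delay Deduction: −23 days → 23 March 2016.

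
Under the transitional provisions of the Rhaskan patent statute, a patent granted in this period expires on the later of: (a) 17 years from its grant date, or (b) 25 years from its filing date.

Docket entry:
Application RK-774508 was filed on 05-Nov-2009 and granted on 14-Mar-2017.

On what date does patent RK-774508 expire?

(a) grant + 17 years → 14 March 2034.
(b) filing + 25 years → 5 November 2034.
Later of the two: 5 November 2034.

2034-11-05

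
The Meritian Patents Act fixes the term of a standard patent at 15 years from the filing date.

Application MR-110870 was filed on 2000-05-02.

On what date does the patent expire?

2015-05-02

Filing date + 15 years → 2 May 2015.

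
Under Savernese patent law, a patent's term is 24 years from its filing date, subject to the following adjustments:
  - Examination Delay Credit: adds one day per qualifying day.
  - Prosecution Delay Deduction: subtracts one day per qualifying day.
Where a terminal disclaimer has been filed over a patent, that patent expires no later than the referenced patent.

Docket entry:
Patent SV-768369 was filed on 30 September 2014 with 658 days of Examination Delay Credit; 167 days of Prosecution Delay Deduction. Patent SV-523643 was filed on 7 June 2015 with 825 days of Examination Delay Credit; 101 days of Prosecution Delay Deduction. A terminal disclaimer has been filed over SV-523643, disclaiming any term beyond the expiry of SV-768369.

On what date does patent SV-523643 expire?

2040-02-03

Natural term of SV-523643:
  Base: filing + 24 years → 7 June 2039.
  Examination Delay Credit: +825 days → 9 September 2041.
  Prosecution Delay Deduction: −101 days → 31 May 2041.
Expiry of referenced patent SV-768369:
  Base: filing + 24 years → 30 September 2038.
  Examination Delay Credit: +658 days → 19 July 2040.
  Prosecution Delay Deduction: −167 days → 3 February 2040.
Terminal disclaimer: SV-523643 expires on the earlier of 31 May 2041 and 3 February 2040.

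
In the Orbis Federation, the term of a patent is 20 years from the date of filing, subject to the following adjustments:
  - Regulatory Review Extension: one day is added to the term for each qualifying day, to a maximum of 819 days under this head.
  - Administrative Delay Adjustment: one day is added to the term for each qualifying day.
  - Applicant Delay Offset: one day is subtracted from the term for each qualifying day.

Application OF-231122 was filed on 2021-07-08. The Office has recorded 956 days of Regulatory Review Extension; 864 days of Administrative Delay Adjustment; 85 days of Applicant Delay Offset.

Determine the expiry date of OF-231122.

Base term: filing date + 20 years → 8 July 2041.
Regulatory Review Extension: 956 days claimed exceeds the 819-day cap, so +819 days → 5 October 2043.
Administrative Delay Adjustment: +864 days → 15 February 2046.
Applicant Delay Offset: −85 days → 22 November 2045.

2045-11-22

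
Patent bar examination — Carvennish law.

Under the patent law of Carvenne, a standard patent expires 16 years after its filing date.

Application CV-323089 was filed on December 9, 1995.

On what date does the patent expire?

Filing date + 16 years → 9 December 2011.

December 9, 2011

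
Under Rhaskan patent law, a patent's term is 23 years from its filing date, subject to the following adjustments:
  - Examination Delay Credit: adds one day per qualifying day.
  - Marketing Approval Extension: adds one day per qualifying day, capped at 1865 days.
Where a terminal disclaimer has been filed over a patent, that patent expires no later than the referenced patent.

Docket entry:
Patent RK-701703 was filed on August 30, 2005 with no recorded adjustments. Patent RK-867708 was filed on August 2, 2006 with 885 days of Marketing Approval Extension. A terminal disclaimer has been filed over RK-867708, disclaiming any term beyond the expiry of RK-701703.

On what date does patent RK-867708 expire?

August 30, 2028

Natural term of RK-867708:
  Base: filing + 23 years → 2 August 2029.
  Marketing Approval Extension: 885 days (within the 1865-day cap) → +885 days → 4 January 2032.
Expiry of referenced patent RK-701703:
  Base: filing + 23 years → 30 August 2028.
Terminal disclaimer: RK-867708 expires on the earlier of 4 January 2032 and 30 August 2028.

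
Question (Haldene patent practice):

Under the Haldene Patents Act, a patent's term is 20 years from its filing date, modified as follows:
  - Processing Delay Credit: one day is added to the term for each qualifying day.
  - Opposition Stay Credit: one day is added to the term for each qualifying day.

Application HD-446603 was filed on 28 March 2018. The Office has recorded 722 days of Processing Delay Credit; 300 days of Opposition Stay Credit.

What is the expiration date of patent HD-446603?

Base term: filing date + 20 years → 28 March 2038.
Processing Delay Credit: +722 days → 19 March 2040.
Opposition Stay Credit: +300 days → 13 January 2041.

2041-01-13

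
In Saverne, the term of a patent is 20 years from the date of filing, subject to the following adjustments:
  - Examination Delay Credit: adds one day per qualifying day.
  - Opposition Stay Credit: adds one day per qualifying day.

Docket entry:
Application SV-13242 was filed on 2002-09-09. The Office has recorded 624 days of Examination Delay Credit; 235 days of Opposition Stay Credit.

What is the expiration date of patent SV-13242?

2025-01-15

Base term: filing date + 20 years → 9 September 2022.
Examination Delay Credit: +624 days → 25 May 2024.
Opposition Stay Credit: +235 days → 15 January 2025.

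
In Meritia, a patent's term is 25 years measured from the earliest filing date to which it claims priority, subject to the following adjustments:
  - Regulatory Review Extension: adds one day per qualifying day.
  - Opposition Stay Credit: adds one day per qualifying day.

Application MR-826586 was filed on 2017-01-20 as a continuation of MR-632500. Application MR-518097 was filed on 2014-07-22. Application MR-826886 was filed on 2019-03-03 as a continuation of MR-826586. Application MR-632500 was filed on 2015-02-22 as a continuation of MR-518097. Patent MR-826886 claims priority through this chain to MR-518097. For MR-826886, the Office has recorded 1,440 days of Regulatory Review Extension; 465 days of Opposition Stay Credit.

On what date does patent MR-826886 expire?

Earliest priority filing: 22 July 2014.
Base term: 22 July 2014 + 25 years → 22 July 2039.
Regulatory Review Extension: +1440 days → 1 July 2043.
Opposition Stay Credit: +465 days → 8 October 2044.

2044-10-08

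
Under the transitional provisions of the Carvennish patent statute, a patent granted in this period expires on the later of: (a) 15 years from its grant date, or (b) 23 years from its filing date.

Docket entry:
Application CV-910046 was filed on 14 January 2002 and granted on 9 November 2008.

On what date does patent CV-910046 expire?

(a) grant + 15 years → 9 November 2023.
(b) filing + 23 years → 14 January 2025.
Later of the two: 14 January 2025.

January 14, 2025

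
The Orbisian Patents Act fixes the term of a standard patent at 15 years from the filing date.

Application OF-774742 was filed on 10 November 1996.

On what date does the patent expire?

Filing date + 15 years → 10 November 2011.

November 10, 2011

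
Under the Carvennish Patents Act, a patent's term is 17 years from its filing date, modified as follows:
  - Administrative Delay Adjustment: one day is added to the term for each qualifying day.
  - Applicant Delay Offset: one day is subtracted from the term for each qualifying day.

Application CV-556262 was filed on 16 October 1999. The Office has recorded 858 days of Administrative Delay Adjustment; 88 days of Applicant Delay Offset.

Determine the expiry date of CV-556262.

Base term: filing date + 17 years → 16 October 2016.
Administrative Delay Adjustment: +858 days → 21 February 2019.
Applicant Delay Offset: −88 days → 25 November 2018.

2018-11-25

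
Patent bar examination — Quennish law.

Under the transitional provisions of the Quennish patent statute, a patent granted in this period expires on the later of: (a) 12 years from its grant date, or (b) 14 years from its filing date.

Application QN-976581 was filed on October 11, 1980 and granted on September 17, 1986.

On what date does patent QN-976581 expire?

(a) grant + 12 years → 17 September 1998.
(b) filing + 14 years → 11 October 1994.
Later of the two: 17 September 1998.

September 17, 1998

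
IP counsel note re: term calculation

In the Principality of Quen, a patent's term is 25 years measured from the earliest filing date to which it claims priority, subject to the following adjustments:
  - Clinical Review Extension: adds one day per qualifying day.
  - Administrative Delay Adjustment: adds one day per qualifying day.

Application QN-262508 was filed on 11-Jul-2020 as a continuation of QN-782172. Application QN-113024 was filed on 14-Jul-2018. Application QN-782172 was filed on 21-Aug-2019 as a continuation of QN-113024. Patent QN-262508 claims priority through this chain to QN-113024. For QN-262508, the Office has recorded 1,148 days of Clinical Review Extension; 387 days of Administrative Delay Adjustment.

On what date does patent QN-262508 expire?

2047-09-26

Earliest priority filing: 14 July 2018.
Base term: 14 July 2018 + 25 years → 14 July 2043.
Clinical Review Extension: +1148 days → 4 September 2046.
Administrative Delay Adjustment: +387 days → 26 September 2047.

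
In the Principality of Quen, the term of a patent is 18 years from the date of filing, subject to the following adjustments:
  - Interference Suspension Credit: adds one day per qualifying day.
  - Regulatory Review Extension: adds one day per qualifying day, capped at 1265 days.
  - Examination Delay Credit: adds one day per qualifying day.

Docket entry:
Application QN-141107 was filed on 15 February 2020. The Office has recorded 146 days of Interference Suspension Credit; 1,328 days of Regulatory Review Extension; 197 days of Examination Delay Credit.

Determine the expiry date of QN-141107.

July 12, 2042

Base term: filing date + 18 years → 15 February 2038.
Interference Suspension Credit: +146 days → 11 July 2038.
Regulatory Review Extension: 1328 days claimed exceeds the 1265-day cap, so +1265 days → 27 December 2041.
Examination Delay Credit: +197 days → 12 July 2042.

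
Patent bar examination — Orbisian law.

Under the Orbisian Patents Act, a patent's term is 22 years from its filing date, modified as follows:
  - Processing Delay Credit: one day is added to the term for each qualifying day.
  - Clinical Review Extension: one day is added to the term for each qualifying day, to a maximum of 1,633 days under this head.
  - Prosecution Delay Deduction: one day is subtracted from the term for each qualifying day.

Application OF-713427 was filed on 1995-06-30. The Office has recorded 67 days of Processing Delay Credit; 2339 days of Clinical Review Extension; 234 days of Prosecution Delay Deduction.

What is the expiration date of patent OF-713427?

Base term: filing date + 22 years → 30 June 2017.
Processing Delay Credit: +67 days → 5 September 2017.
Clinical Review Extension: 2339 days claimed exceeds the 1633-day cap, so +1633 days → 24 February 2022.
Prosecution Delay Deduction: −234 days → 5 July 2021.

July 5, 2021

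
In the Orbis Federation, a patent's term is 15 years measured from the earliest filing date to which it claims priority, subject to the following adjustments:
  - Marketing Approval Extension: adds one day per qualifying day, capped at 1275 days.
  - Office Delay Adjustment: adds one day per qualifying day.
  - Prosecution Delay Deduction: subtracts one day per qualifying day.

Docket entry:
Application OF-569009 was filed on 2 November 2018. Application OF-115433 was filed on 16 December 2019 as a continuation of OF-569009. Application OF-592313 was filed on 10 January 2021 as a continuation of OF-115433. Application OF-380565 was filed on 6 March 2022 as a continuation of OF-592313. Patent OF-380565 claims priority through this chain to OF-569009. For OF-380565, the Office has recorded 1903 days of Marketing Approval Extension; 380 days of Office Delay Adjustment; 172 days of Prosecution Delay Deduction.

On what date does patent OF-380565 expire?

2037-11-24

Earliest priority filing: 2 November 2018.
Base term: 2 November 2018 + 15 years → 2 November 2033.
Marketing Approval Extension: 1903 days claimed exceeds the 1275-day cap, so +1275 days → 30 April 2037.
Office Delay Adjustment: +380 days → 15 May 2038.
Prosecution Delay Deduction: −172 days → 24 November 2037.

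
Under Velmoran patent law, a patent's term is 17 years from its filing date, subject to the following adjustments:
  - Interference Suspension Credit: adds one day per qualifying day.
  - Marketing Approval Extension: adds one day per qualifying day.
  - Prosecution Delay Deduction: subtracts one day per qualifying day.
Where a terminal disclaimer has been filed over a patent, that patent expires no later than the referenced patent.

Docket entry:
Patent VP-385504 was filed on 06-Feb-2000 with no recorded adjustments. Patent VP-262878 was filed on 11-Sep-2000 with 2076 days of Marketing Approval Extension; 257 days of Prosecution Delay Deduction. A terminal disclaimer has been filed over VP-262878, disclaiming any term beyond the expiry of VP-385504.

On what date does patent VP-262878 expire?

2017-02-06

Natural term of VP-262878:
  Base: filing + 17 years → 11 September 2017.
  Marketing Approval Extension: +2076 days → 19 May 2023.
  Prosecution Delay Deduction: −257 days → 4 September 2022.
Expiry of referenced patent VP-385504:
  Base: filing + 17 years → 6 February 2017.
Terminal disclaimer: VP-262878 expires on the earlier of 4 September 2022 and 6 February 2017.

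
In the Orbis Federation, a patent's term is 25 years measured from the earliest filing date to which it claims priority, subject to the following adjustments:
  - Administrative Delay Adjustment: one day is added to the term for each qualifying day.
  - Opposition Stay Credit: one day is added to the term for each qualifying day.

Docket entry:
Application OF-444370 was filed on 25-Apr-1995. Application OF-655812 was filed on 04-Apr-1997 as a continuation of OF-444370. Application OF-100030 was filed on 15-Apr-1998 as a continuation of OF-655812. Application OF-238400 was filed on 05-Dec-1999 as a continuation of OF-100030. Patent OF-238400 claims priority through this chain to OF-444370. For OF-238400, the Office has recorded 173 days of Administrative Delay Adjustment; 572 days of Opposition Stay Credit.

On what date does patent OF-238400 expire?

2022-05-10

Earliest priority filing: 25 April 1995.
Base term: 25 April 1995 + 25 years → 25 April 2020.
Administrative Delay Adjustment: +173 days → 15 October 2020.
Opposition Stay Credit: +572 days → 10 May 2022.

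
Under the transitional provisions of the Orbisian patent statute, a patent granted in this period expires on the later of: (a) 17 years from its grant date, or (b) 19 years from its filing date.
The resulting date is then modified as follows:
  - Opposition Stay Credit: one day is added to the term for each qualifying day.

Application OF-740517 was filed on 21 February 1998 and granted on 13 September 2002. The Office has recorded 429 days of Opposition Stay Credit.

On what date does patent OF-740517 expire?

2020-11-15

(a) grant + 17 years → 13 September 2019.
(b) filing + 19 years → 21 February 2017.
Later of the two: 13 September 2019.
Opposition Stay Credit: +429 days → 15 November 2020.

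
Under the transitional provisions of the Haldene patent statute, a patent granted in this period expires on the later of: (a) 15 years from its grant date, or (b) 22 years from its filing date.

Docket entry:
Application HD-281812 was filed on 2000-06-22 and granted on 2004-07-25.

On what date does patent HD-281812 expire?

June 22, 2022

(a) grant + 15 years → 25 July 2019.
(b) filing + 22 years → 22 June 2022.
Later of the two: 22 June 2022.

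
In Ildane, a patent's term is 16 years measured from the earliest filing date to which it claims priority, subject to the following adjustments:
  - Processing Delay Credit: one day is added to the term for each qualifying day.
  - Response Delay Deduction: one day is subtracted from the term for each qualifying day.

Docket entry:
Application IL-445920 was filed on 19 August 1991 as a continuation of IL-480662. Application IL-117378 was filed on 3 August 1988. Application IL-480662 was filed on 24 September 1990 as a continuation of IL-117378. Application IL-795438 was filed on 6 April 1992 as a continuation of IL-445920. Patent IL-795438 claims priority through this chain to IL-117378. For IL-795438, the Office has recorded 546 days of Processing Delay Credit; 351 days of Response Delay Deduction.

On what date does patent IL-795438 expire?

Earliest priority filing: 3 August 1988.
Base term: 3 August 1988 + 16 years → 3 August 2004.
Processing Delay Credit: +546 days → 31 January 2006.
Response Delay Deduction: −351 days → 14 February 2005.

2005-02-14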